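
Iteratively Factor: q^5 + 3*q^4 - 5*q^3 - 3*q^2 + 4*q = (q)*(q^4 + 3*q^3 - 5*q^2 - 3*q + 4) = q*(q + 1)*(q^3 + 2*q^2 - 7*q + 4) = q*(q - 1)*(q + 1)*(q^2 + 3*q - 4) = q*(q - 1)^2*(q + 1)*(q + 4)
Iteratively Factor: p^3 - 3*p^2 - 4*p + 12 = (p - 2)*(p^2 - p - 6) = (p - 2)*(p + 2)*(p - 3)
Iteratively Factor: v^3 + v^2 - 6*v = (v)*(v^2 + v - 6) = v*(v + 3)*(v - 2)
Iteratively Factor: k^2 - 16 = (k + 4)*(k - 4)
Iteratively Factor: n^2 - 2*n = (n - 2)*(n)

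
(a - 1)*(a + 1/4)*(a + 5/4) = a^3 + a^2/2 - 19*a/16 - 5/16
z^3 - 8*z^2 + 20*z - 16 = (z - 4)*(z - 2)^2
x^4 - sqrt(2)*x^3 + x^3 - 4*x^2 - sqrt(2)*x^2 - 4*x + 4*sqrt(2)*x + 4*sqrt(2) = (x - 2)*(x + 1)*(x + 2)*(x - sqrt(2))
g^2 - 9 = (g - 3)*(g + 3)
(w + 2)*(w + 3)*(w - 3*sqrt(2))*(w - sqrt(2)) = w^4 - 4*sqrt(2)*w^3 + 5*w^3 - 20*sqrt(2)*w^2 + 12*w^2 - 24*sqrt(2)*w + 30*w + 36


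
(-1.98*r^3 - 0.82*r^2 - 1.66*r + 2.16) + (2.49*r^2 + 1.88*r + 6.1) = -1.98*r^3 + 1.67*r^2 + 0.22*r + 8.26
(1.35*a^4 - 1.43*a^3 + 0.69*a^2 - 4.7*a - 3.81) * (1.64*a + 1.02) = 2.214*a^5 - 0.9682*a^4 - 0.327*a^3 - 7.0042*a^2 - 11.0424*a - 3.8862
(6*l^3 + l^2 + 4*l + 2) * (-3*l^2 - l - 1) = -18*l^5 - 9*l^4 - 19*l^3 - 11*l^2 - 6*l - 2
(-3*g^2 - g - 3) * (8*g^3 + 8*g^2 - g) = -24*g^5 - 32*g^4 - 29*g^3 - 23*g^2 + 3*g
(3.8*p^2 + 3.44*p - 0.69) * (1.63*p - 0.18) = 6.194*p^3 + 4.9232*p^2 - 1.7439*p + 0.1242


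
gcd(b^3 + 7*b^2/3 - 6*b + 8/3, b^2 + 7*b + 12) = b + 4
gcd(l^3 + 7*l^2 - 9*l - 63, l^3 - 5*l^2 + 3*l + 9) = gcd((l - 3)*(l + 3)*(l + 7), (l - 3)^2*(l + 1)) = l - 3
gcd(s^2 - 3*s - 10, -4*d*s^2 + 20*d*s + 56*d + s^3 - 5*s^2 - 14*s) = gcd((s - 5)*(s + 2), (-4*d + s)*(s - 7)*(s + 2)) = s + 2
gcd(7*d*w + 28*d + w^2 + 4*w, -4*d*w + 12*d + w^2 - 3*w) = 1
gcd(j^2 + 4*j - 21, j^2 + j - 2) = 1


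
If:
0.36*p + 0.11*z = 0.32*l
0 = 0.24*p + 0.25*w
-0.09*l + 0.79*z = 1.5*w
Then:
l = -0.294117647058824*z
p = -0.566993464052288*z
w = 0.544313725490196*z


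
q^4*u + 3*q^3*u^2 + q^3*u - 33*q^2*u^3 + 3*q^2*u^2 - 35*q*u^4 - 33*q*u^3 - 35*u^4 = (q - 5*u)*(q + u)*(q + 7*u)*(q*u + u)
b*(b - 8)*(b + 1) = b^3 - 7*b^2 - 8*b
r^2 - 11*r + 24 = (r - 8)*(r - 3)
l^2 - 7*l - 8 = (l - 8)*(l + 1)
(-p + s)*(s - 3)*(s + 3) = -p*s^2 + 9*p + s^3 - 9*s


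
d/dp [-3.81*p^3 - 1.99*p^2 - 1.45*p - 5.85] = -11.43*p^2 - 3.98*p - 1.45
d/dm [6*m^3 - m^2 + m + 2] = 18*m^2 - 2*m + 1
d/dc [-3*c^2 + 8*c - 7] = 8 - 6*c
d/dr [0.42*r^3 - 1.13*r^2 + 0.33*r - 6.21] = 1.26*r^2 - 2.26*r + 0.33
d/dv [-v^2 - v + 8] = -2*v - 1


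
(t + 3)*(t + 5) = t^2 + 8*t + 15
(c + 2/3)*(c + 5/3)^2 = c^3 + 4*c^2 + 5*c + 50/27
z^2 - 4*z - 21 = (z - 7)*(z + 3)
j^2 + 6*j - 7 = (j - 1)*(j + 7)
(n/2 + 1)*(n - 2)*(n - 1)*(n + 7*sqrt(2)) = n^4/2 - n^3/2 + 7*sqrt(2)*n^3/2 - 7*sqrt(2)*n^2/2 - 2*n^2 - 14*sqrt(2)*n + 2*n + 14*sqrt(2)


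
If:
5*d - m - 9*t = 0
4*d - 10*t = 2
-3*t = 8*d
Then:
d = 3/46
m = 87/46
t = -4/23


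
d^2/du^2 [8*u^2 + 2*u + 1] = 16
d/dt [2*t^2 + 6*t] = 4*t + 6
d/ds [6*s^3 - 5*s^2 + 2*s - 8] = 18*s^2 - 10*s + 2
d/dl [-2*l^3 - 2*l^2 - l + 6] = -6*l^2 - 4*l - 1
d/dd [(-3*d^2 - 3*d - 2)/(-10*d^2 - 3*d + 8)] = (-21*d^2 - 88*d - 30)/(100*d^4 + 60*d^3 - 151*d^2 - 48*d + 64)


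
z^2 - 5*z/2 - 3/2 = (z - 3)*(z + 1/2)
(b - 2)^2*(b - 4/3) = b^3 - 16*b^2/3 + 28*b/3 - 16/3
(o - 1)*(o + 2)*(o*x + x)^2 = o^4*x^2 + 3*o^3*x^2 + o^2*x^2 - 3*o*x^2 - 2*x^2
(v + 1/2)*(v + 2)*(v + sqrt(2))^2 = v^4 + 5*v^3/2 + 2*sqrt(2)*v^3 + 3*v^2 + 5*sqrt(2)*v^2 + 2*sqrt(2)*v + 5*v + 2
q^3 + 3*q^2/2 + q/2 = q*(q + 1/2)*(q + 1)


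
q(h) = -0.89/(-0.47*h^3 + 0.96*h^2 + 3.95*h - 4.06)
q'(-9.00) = -0.00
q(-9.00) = -0.00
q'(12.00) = -0.00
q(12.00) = 0.00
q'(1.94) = 0.15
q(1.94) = -0.24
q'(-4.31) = -0.02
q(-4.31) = -0.03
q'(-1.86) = -0.16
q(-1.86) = 0.18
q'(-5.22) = -0.01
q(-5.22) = -0.01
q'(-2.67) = -7.14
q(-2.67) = -0.75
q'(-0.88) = 0.02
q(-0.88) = 0.14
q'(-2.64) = -13.46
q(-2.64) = -1.05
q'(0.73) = 5.70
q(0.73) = 1.05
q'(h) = -0.89*(1.41*h^2 - 1.92*h - 3.95)/(-0.47*h^3 + 0.96*h^2 + 3.95*h - 4.06)^2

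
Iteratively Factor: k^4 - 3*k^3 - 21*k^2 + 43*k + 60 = (k - 3)*(k^3 - 21*k - 20) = (k - 3)*(k + 4)*(k^2 - 4*k - 5) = (k - 5)*(k - 3)*(k + 4)*(k + 1)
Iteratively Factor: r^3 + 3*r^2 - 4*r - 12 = (r - 2)*(r^2 + 5*r + 6) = (r - 2)*(r + 2)*(r + 3)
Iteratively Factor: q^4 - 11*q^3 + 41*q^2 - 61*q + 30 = (q - 3)*(q^3 - 8*q^2 + 17*q - 10) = (q - 3)*(q - 1)*(q^2 - 7*q + 10) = (q - 5)*(q - 3)*(q - 1)*(q - 2)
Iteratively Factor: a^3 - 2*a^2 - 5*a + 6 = (a + 2)*(a^2 - 4*a + 3) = (a - 1)*(a + 2)*(a - 3)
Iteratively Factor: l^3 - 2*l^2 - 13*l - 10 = (l - 5)*(l^2 + 3*l + 2) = (l - 5)*(l + 1)*(l + 2)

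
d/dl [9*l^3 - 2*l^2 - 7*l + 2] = 27*l^2 - 4*l - 7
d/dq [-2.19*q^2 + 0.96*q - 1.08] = 0.96 - 4.38*q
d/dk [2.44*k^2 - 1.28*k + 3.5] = 4.88*k - 1.28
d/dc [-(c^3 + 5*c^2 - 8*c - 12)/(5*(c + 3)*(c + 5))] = (-c^4 - 16*c^3 - 93*c^2 - 174*c + 24)/(5*(c^4 + 16*c^3 + 94*c^2 + 240*c + 225))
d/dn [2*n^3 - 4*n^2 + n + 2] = 6*n^2 - 8*n + 1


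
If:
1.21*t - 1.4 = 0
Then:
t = 1.16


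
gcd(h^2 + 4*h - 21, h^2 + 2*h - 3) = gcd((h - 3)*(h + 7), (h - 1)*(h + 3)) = 1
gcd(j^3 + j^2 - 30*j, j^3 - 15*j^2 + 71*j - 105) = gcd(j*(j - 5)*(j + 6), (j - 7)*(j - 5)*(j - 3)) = j - 5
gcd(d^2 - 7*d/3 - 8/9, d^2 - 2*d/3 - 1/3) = d + 1/3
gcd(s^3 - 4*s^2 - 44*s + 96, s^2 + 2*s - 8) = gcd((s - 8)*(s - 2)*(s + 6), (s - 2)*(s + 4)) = s - 2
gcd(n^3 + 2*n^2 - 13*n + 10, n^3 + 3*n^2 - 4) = n - 1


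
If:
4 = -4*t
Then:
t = -1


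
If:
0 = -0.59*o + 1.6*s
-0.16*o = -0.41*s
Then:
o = 0.00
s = 0.00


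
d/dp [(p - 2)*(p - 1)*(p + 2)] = 3*p^2 - 2*p - 4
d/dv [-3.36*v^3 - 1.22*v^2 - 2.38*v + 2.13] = -10.08*v^2 - 2.44*v - 2.38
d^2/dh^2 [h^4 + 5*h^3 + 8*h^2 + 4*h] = 12*h^2 + 30*h + 16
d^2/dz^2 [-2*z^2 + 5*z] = -4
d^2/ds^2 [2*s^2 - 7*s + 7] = 4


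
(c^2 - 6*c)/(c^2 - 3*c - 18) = c/(c + 3)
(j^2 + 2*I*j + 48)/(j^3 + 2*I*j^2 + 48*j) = 1/j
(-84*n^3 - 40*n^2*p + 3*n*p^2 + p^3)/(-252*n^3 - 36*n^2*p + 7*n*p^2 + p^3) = (2*n + p)/(6*n + p)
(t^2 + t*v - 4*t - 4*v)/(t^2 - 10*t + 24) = (t + v)/(t - 6)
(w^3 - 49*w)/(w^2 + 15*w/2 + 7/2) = 2*w*(w - 7)/(2*w + 1)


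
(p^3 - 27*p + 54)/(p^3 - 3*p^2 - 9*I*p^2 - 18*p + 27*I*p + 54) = (p^2 + 3*p - 18)/(p^2 - 9*I*p - 18)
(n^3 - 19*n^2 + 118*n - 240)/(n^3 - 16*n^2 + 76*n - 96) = (n - 5)/(n - 2)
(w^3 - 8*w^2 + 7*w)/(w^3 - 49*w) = (w - 1)/(w + 7)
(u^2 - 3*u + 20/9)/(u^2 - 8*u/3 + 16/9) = (3*u - 5)/(3*u - 4)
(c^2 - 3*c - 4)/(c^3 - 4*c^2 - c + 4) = 1/(c - 1)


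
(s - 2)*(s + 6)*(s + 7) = s^3 + 11*s^2 + 16*s - 84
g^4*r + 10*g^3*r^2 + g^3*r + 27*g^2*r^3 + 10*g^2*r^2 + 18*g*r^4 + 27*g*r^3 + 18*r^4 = (g + r)*(g + 3*r)*(g + 6*r)*(g*r + r)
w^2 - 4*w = w*(w - 4)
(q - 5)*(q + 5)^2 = q^3 + 5*q^2 - 25*q - 125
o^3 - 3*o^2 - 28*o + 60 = (o - 6)*(o - 2)*(o + 5)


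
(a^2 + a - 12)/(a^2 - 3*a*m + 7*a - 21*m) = (a^2 + a - 12)/(a^2 - 3*a*m + 7*a - 21*m)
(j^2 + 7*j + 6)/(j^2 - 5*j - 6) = (j + 6)/(j - 6)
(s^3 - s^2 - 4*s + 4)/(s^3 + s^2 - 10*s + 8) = (s + 2)/(s + 4)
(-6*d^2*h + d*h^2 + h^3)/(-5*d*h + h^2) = (6*d^2 - d*h - h^2)/(5*d - h)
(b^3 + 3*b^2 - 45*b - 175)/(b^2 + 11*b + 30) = (b^2 - 2*b - 35)/(b + 6)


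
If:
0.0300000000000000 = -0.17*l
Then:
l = -0.18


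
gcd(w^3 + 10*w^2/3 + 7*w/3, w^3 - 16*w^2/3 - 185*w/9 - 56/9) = w + 7/3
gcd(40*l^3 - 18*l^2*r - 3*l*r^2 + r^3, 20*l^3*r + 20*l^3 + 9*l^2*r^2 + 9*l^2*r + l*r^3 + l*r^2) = 4*l + r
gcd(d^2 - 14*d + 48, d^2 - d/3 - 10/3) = 1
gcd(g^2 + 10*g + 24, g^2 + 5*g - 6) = g + 6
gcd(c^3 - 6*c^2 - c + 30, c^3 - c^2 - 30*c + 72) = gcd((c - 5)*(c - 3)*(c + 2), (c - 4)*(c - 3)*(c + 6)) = c - 3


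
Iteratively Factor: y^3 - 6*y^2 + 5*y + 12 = (y + 1)*(y^2 - 7*y + 12) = (y - 3)*(y + 1)*(y - 4)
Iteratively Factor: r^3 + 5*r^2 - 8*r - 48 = (r - 3)*(r^2 + 8*r + 16) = (r - 3)*(r + 4)*(r + 4)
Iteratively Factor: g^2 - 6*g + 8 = (g - 4)*(g - 2)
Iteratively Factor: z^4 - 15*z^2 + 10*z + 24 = (z - 2)*(z^3 + 2*z^2 - 11*z - 12) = (z - 3)*(z - 2)*(z^2 + 5*z + 4) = (z - 3)*(z - 2)*(z + 1)*(z + 4)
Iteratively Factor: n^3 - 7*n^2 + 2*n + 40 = (n - 4)*(n^2 - 3*n - 10) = (n - 4)*(n + 2)*(n - 5)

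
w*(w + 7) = w^2 + 7*w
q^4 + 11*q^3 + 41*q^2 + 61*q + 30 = (q + 1)*(q + 2)*(q + 3)*(q + 5)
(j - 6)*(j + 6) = j^2 - 36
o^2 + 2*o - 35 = (o - 5)*(o + 7)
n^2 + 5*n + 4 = (n + 1)*(n + 4)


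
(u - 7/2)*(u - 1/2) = u^2 - 4*u + 7/4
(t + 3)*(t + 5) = t^2 + 8*t + 15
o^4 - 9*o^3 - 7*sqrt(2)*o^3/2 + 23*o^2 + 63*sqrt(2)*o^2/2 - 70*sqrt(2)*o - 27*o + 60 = (o - 5)*(o - 4)*(o - 3*sqrt(2))*(o - sqrt(2)/2)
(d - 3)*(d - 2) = d^2 - 5*d + 6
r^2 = r^2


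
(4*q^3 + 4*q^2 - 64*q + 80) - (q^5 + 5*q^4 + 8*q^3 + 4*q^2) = -q^5 - 5*q^4 - 4*q^3 - 64*q + 80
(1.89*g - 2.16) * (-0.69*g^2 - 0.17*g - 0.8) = -1.3041*g^3 + 1.1691*g^2 - 1.1448*g + 1.728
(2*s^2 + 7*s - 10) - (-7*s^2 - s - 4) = 9*s^2 + 8*s - 6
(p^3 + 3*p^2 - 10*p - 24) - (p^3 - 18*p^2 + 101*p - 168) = 21*p^2 - 111*p + 144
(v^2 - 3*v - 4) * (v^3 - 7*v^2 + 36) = v^5 - 10*v^4 + 17*v^3 + 64*v^2 - 108*v - 144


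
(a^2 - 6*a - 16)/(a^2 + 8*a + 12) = (a - 8)/(a + 6)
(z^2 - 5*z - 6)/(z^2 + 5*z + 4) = (z - 6)/(z + 4)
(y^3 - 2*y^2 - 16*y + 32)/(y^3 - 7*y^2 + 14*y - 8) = (y + 4)/(y - 1)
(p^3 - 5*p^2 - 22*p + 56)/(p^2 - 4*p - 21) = (p^2 + 2*p - 8)/(p + 3)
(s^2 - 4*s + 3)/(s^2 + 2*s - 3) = (s - 3)/(s + 3)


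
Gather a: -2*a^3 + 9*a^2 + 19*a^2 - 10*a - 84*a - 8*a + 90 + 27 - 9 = -2*a^3 + 28*a^2 - 102*a + 108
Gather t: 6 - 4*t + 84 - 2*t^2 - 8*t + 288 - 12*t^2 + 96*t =-14*t^2 + 84*t + 378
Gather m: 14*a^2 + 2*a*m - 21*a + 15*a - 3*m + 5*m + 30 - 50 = 14*a^2 - 6*a + m*(2*a + 2) - 20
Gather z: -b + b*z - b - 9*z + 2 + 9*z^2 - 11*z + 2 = -2*b + 9*z^2 + z*(b - 20) + 4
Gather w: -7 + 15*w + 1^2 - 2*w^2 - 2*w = -2*w^2 + 13*w - 6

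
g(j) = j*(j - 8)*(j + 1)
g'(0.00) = -8.00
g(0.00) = 0.00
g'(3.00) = -23.00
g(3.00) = -60.00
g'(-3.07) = 63.25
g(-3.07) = -70.35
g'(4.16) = -14.32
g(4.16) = -82.43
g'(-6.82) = 227.02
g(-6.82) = -588.24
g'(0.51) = -14.36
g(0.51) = -5.77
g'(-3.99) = 95.62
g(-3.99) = -143.04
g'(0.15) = -10.03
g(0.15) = -1.35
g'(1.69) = -23.09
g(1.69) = -28.69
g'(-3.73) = 85.96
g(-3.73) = -119.45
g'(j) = j*(j - 8) + j*(j + 1) + (j - 8)*(j + 1)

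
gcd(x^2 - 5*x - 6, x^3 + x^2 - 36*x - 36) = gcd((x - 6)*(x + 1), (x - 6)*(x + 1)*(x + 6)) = x^2 - 5*x - 6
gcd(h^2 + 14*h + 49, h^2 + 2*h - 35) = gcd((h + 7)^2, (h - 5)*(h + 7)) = h + 7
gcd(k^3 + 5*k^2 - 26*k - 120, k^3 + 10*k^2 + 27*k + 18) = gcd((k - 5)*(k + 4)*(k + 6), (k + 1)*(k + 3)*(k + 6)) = k + 6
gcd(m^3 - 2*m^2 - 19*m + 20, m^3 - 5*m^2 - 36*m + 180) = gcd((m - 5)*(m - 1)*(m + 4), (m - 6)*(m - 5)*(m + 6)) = m - 5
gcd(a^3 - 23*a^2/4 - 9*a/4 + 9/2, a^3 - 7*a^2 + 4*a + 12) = a^2 - 5*a - 6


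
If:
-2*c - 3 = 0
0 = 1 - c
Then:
No Solution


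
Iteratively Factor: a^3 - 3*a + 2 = (a + 2)*(a^2 - 2*a + 1) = (a - 1)*(a + 2)*(a - 1)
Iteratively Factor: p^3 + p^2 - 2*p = (p + 2)*(p^2 - p) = (p - 1)*(p + 2)*(p)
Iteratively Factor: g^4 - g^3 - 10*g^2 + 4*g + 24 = (g + 2)*(g^3 - 3*g^2 - 4*g + 12) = (g + 2)^2*(g^2 - 5*g + 6) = (g - 3)*(g + 2)^2*(g - 2)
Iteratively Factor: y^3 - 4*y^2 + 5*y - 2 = (y - 1)*(y^2 - 3*y + 2) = (y - 2)*(y - 1)*(y - 1)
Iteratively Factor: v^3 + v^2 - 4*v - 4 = (v - 2)*(v^2 + 3*v + 2) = (v - 2)*(v + 1)*(v + 2)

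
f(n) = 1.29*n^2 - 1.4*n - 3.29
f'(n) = 2.58*n - 1.4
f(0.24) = -3.55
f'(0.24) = -0.78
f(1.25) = -3.02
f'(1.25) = 1.82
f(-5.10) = 37.40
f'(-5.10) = -14.56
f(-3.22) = 14.59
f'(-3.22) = -9.71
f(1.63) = -2.14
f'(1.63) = 2.81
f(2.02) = -0.85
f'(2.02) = 3.81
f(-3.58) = 18.26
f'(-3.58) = -10.64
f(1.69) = -1.97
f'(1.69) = 2.96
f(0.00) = -3.29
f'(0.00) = -1.40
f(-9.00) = 113.80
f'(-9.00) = -24.62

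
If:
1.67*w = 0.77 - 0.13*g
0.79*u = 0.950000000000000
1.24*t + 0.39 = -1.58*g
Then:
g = 5.92307692307692 - 12.8461538461538*w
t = 16.3684863523573*w - 7.86166253101737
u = 1.20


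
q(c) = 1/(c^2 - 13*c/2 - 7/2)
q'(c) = (13/2 - 2*c)/(c^2 - 13*c/2 - 7/2)^2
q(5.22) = -0.10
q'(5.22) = -0.04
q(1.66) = -0.09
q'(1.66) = 0.02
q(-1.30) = 0.15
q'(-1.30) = 0.21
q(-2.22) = 0.06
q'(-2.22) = 0.04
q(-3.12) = 0.04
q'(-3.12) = 0.02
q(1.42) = -0.09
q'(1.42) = 0.03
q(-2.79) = 0.04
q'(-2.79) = 0.02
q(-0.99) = 0.26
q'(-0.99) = 0.55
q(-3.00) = 0.04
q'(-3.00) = 0.02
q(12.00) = 0.02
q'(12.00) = 0.00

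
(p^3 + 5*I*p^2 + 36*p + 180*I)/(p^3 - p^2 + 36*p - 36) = (p + 5*I)/(p - 1)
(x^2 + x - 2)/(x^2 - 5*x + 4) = (x + 2)/(x - 4)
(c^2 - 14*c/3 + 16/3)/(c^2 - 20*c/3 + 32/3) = (c - 2)/(c - 4)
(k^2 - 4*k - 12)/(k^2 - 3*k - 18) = (k + 2)/(k + 3)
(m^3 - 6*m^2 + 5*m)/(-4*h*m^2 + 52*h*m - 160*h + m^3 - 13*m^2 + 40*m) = m*(1 - m)/(4*h*m - 32*h - m^2 + 8*m)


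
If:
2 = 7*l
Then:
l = 2/7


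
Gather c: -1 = -1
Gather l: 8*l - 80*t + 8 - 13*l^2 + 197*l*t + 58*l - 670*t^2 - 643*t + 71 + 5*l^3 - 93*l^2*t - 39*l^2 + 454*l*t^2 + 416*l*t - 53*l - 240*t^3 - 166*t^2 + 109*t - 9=5*l^3 + l^2*(-93*t - 52) + l*(454*t^2 + 613*t + 13) - 240*t^3 - 836*t^2 - 614*t + 70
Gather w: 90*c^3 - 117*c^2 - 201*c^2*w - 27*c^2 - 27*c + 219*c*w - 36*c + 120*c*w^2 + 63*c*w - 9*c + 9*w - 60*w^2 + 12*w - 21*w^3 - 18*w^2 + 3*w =90*c^3 - 144*c^2 - 72*c - 21*w^3 + w^2*(120*c - 78) + w*(-201*c^2 + 282*c + 24)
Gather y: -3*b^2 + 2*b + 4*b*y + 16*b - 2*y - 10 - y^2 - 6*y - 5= -3*b^2 + 18*b - y^2 + y*(4*b - 8) - 15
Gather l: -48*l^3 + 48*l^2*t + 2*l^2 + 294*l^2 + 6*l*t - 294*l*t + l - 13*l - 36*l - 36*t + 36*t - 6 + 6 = -48*l^3 + l^2*(48*t + 296) + l*(-288*t - 48)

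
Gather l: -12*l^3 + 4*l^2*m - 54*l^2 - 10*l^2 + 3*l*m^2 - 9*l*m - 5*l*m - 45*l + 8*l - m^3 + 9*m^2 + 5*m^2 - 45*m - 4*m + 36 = -12*l^3 + l^2*(4*m - 64) + l*(3*m^2 - 14*m - 37) - m^3 + 14*m^2 - 49*m + 36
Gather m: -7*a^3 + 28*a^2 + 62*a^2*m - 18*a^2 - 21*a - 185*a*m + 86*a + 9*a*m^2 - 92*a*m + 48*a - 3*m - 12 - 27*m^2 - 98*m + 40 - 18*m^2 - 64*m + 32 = -7*a^3 + 10*a^2 + 113*a + m^2*(9*a - 45) + m*(62*a^2 - 277*a - 165) + 60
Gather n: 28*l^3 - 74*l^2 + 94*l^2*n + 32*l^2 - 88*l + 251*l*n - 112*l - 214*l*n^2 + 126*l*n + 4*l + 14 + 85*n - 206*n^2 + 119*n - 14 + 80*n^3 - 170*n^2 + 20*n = 28*l^3 - 42*l^2 - 196*l + 80*n^3 + n^2*(-214*l - 376) + n*(94*l^2 + 377*l + 224)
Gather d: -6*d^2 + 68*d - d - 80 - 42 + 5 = -6*d^2 + 67*d - 117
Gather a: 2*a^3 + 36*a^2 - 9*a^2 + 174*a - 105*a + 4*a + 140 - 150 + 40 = 2*a^3 + 27*a^2 + 73*a + 30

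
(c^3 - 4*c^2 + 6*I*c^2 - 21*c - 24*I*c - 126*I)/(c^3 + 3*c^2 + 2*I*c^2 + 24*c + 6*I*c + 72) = (c - 7)/(c - 4*I)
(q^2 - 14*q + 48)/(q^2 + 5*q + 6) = (q^2 - 14*q + 48)/(q^2 + 5*q + 6)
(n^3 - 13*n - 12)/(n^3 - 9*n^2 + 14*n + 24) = (n + 3)/(n - 6)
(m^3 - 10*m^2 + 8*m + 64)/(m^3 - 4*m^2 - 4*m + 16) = (m - 8)/(m - 2)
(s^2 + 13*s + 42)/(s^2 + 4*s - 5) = (s^2 + 13*s + 42)/(s^2 + 4*s - 5)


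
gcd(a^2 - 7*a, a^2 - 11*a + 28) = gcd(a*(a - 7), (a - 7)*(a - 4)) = a - 7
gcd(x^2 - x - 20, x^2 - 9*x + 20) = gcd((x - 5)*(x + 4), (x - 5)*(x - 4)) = x - 5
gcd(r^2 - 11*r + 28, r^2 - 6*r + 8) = r - 4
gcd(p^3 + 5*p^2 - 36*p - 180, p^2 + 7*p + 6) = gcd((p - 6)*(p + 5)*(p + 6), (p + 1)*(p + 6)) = p + 6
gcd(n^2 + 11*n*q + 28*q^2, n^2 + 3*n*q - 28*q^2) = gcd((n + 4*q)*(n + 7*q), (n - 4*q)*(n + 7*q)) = n + 7*q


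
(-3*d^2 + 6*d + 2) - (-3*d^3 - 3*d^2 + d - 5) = 3*d^3 + 5*d + 7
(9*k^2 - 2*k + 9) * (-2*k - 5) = -18*k^3 - 41*k^2 - 8*k - 45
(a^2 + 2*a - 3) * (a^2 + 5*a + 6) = a^4 + 7*a^3 + 13*a^2 - 3*a - 18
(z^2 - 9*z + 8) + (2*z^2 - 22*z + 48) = 3*z^2 - 31*z + 56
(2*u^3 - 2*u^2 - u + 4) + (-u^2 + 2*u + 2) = 2*u^3 - 3*u^2 + u + 6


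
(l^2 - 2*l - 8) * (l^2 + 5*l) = l^4 + 3*l^3 - 18*l^2 - 40*l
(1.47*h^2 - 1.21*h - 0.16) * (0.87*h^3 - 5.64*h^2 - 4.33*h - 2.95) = 1.2789*h^5 - 9.3435*h^4 + 0.3201*h^3 + 1.8052*h^2 + 4.2623*h + 0.472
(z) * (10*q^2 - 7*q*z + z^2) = 10*q^2*z - 7*q*z^2 + z^3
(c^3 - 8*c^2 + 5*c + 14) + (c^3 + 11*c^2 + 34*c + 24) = 2*c^3 + 3*c^2 + 39*c + 38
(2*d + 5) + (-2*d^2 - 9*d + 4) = -2*d^2 - 7*d + 9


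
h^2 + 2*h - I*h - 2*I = (h + 2)*(h - I)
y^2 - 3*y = y*(y - 3)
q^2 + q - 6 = (q - 2)*(q + 3)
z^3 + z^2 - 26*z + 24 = (z - 4)*(z - 1)*(z + 6)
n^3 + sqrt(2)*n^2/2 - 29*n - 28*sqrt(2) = (n - 4*sqrt(2))*(n + sqrt(2))*(n + 7*sqrt(2)/2)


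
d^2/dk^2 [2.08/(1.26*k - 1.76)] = 6.604416/(1.26*k - 1.76)^3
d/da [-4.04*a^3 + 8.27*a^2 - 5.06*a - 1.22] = -12.12*a^2 + 16.54*a - 5.06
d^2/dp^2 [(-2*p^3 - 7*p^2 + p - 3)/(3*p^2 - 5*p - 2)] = 2*(-158*p^3 - 267*p^2 + 129*p - 131)/(27*p^6 - 135*p^5 + 171*p^4 + 55*p^3 - 114*p^2 - 60*p - 8)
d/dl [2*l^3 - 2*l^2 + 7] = 2*l*(3*l - 2)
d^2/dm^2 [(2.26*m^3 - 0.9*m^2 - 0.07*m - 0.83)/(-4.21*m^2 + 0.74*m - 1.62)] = (-2.8421709430404e-14*m^4 + 36.441246*m^3 + 67.692666*m^2 - 53.96604*m - 5.520764)/(74.618461*m^6 - 39.347502*m^5 + 93.055314*m^4 - 30.686912*m^3 + 35.807508*m^2 - 5.826168*m + 4.251528)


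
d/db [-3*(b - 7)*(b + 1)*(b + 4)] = -9*b^2 + 12*b + 93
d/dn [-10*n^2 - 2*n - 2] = -20*n - 2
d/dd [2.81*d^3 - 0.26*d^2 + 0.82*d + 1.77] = 8.43*d^2 - 0.52*d + 0.82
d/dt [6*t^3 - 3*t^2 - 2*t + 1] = 18*t^2 - 6*t - 2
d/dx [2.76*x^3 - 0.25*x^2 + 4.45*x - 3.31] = 8.28*x^2 - 0.5*x + 4.45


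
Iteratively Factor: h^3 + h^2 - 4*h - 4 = (h + 1)*(h^2 - 4) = (h + 1)*(h + 2)*(h - 2)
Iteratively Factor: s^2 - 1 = (s + 1)*(s - 1)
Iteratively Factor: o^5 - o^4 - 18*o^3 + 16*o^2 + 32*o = (o + 4)*(o^4 - 5*o^3 + 2*o^2 + 8*o) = (o - 4)*(o + 4)*(o^3 - o^2 - 2*o) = (o - 4)*(o + 1)*(o + 4)*(o^2 - 2*o) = (o - 4)*(o - 2)*(o + 1)*(o + 4)*(o)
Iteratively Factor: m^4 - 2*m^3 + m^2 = (m)*(m^3 - 2*m^2 + m) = m*(m - 1)*(m^2 - m) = m^2*(m - 1)*(m - 1)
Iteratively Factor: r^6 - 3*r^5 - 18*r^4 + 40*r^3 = (r + 4)*(r^5 - 7*r^4 + 10*r^3) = r*(r + 4)*(r^4 - 7*r^3 + 10*r^2) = r*(r - 2)*(r + 4)*(r^3 - 5*r^2) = r*(r - 5)*(r - 2)*(r + 4)*(r^2) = r^2*(r - 5)*(r - 2)*(r + 4)*(r)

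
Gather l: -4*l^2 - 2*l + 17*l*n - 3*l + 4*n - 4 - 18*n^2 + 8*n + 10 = -4*l^2 + l*(17*n - 5) - 18*n^2 + 12*n + 6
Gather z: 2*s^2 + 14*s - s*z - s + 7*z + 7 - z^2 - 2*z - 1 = 2*s^2 + 13*s - z^2 + z*(5 - s) + 6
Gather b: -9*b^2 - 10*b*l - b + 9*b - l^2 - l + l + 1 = -9*b^2 + b*(8 - 10*l) - l^2 + 1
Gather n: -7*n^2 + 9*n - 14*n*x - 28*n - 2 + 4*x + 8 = -7*n^2 + n*(-14*x - 19) + 4*x + 6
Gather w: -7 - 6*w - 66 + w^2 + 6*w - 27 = w^2 - 100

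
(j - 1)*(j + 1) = j^2 - 1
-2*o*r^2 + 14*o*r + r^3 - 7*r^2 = r*(-2*o + r)*(r - 7)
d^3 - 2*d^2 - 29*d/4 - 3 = (d - 4)*(d + 1/2)*(d + 3/2)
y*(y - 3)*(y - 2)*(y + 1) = y^4 - 4*y^3 + y^2 + 6*y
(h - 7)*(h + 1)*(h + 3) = h^3 - 3*h^2 - 25*h - 21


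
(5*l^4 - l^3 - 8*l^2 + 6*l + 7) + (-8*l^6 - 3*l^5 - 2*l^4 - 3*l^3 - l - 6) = -8*l^6 - 3*l^5 + 3*l^4 - 4*l^3 - 8*l^2 + 5*l + 1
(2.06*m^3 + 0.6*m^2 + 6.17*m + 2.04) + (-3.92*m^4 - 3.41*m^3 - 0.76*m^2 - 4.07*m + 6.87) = -3.92*m^4 - 1.35*m^3 - 0.16*m^2 + 2.1*m + 8.91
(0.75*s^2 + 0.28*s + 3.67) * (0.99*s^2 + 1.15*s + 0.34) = 0.7425*s^4 + 1.1397*s^3 + 4.2103*s^2 + 4.3157*s + 1.2478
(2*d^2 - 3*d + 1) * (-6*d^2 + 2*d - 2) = -12*d^4 + 22*d^3 - 16*d^2 + 8*d - 2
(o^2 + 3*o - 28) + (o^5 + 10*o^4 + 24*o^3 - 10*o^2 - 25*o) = o^5 + 10*o^4 + 24*o^3 - 9*o^2 - 22*o - 28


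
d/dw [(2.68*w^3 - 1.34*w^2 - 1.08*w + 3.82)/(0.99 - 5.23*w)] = (-28.0328*w^3 + 14.9678*w^2 - 2.6532*w + 18.9094)/(27.3529*w^2 - 10.3554*w + 0.9801)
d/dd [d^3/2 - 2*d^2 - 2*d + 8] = 3*d^2/2 - 4*d - 2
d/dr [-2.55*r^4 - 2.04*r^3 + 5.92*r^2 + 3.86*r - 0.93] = -10.2*r^3 - 6.12*r^2 + 11.84*r + 3.86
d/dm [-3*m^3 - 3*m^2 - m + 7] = -9*m^2 - 6*m - 1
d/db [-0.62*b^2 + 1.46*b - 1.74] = 1.46 - 1.24*b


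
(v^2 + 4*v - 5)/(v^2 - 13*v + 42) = (v^2 + 4*v - 5)/(v^2 - 13*v + 42)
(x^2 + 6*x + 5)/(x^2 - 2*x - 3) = (x + 5)/(x - 3)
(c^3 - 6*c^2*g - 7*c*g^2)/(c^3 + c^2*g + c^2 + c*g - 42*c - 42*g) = c*(c - 7*g)/(c^2 + c - 42)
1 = 1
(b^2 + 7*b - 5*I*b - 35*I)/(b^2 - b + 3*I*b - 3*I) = (b^2 + b*(7 - 5*I) - 35*I)/(b^2 + b*(-1 + 3*I) - 3*I)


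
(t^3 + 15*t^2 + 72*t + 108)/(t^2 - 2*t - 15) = (t^2 + 12*t + 36)/(t - 5)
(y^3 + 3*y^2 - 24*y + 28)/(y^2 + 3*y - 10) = (y^2 + 5*y - 14)/(y + 5)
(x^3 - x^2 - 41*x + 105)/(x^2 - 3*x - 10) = (x^2 + 4*x - 21)/(x + 2)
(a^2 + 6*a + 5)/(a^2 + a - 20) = (a + 1)/(a - 4)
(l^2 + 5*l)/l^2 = (l + 5)/l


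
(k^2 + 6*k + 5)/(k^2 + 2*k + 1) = (k + 5)/(k + 1)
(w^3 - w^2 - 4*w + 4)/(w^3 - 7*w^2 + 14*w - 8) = (w + 2)/(w - 4)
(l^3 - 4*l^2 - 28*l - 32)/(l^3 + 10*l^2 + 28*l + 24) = (l - 8)/(l + 6)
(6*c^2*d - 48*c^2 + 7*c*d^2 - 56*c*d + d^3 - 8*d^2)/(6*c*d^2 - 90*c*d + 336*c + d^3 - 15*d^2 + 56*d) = (c + d)/(d - 7)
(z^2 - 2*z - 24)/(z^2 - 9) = (z^2 - 2*z - 24)/(z^2 - 9)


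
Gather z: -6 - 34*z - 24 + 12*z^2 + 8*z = 12*z^2 - 26*z - 30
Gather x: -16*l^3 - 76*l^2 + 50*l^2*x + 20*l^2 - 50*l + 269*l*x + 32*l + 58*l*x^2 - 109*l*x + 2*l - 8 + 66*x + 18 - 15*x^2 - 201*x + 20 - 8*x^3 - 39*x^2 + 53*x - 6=-16*l^3 - 56*l^2 - 16*l - 8*x^3 + x^2*(58*l - 54) + x*(50*l^2 + 160*l - 82) + 24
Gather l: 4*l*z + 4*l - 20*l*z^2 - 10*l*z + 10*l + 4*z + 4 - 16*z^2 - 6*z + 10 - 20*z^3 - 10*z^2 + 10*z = l*(-20*z^2 - 6*z + 14) - 20*z^3 - 26*z^2 + 8*z + 14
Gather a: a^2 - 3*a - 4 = a^2 - 3*a - 4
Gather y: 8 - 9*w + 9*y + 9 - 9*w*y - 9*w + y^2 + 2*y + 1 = -18*w + y^2 + y*(11 - 9*w) + 18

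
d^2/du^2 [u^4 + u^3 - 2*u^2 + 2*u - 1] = 12*u^2 + 6*u - 4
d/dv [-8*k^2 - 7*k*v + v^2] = -7*k + 2*v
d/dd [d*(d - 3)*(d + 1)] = 3*d^2 - 4*d - 3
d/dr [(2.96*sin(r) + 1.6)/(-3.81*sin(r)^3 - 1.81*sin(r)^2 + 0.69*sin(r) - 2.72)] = (22.5552*sin(r)^3 + 23.6456*sin(r)^2 + 5.792*sin(r) - 9.1552)*cos(r)/(14.5161*sin(r)^6 + 13.7922*sin(r)^5 - 1.9817*sin(r)^4 + 18.2286*sin(r)^3 + 10.3225*sin(r)^2 - 3.7536*sin(r) + 7.3984)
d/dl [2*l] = 2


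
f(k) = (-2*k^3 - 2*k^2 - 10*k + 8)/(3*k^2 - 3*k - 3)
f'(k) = (3 - 6*k)*(-2*k^3 - 2*k^2 - 10*k + 8)/(3*k^2 - 3*k - 3)^2 + (-6*k^2 - 4*k - 10)/(3*k^2 - 3*k - 3) = 2*(-k^4 + 2*k^3 + 9*k^2 - 6*k + 9)/(3*(k^4 - 2*k^3 - k^2 + 2*k + 1))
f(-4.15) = 2.59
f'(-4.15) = -0.40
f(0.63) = -0.11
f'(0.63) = 4.01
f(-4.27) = 2.63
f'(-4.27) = -0.42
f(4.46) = -5.86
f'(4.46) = -0.18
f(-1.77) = 2.61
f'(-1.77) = 1.18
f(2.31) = -8.30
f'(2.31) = 6.39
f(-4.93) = 2.93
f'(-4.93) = -0.48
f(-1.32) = 3.61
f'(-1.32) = 3.91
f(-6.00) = 3.48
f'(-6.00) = -0.54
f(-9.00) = 5.22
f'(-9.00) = -0.61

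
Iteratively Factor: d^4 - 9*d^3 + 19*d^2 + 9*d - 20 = (d - 4)*(d^3 - 5*d^2 - d + 5) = (d - 4)*(d + 1)*(d^2 - 6*d + 5) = (d - 5)*(d - 4)*(d + 1)*(d - 1)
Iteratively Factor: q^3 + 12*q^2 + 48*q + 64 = (q + 4)*(q^2 + 8*q + 16) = (q + 4)^2*(q + 4)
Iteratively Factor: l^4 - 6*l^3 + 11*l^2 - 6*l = (l - 2)*(l^3 - 4*l^2 + 3*l) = (l - 2)*(l - 1)*(l^2 - 3*l) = (l - 3)*(l - 2)*(l - 1)*(l)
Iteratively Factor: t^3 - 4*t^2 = (t)*(t^2 - 4*t) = t^2*(t - 4)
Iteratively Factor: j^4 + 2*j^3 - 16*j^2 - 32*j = (j)*(j^3 + 2*j^2 - 16*j - 32) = j*(j + 4)*(j^2 - 2*j - 8) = j*(j - 4)*(j + 4)*(j + 2)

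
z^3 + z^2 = z^2*(z + 1)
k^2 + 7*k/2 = k*(k + 7/2)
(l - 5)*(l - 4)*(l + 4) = l^3 - 5*l^2 - 16*l + 80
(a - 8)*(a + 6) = a^2 - 2*a - 48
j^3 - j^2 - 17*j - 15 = (j - 5)*(j + 1)*(j + 3)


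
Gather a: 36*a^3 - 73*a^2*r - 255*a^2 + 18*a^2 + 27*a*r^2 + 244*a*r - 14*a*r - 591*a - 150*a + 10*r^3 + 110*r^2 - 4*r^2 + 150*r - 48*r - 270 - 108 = 36*a^3 + a^2*(-73*r - 237) + a*(27*r^2 + 230*r - 741) + 10*r^3 + 106*r^2 + 102*r - 378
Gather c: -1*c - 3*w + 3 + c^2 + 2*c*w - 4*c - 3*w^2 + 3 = c^2 + c*(2*w - 5) - 3*w^2 - 3*w + 6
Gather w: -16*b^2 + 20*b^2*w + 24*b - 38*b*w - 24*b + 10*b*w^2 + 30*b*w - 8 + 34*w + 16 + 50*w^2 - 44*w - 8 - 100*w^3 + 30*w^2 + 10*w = -16*b^2 - 100*w^3 + w^2*(10*b + 80) + w*(20*b^2 - 8*b)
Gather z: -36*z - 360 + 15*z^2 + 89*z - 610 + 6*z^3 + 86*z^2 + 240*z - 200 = 6*z^3 + 101*z^2 + 293*z - 1170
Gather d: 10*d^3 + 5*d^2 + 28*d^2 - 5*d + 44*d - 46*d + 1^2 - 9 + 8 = 10*d^3 + 33*d^2 - 7*d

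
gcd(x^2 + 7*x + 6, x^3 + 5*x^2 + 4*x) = x + 1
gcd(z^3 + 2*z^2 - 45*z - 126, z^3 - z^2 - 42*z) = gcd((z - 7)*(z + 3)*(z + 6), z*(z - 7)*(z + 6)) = z^2 - z - 42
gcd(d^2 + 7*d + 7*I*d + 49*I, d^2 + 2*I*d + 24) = 1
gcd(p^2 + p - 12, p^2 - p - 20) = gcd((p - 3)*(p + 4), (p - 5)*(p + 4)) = p + 4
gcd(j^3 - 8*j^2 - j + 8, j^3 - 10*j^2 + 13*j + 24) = j^2 - 7*j - 8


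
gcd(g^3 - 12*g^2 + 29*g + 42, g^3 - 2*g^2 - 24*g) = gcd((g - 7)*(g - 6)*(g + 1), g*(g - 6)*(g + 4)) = g - 6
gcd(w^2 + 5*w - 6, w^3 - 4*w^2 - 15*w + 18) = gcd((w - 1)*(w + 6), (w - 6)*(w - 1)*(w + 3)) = w - 1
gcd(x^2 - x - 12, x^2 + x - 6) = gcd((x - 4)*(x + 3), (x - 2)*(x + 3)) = x + 3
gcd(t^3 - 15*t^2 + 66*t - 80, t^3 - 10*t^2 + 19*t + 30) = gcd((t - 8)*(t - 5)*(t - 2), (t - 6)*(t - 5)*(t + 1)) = t - 5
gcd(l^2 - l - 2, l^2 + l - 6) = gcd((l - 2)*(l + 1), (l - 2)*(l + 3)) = l - 2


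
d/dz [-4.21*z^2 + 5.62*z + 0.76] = 5.62 - 8.42*z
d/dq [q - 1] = 1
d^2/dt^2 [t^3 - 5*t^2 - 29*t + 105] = 6*t - 10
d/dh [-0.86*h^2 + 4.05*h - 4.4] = 4.05 - 1.72*h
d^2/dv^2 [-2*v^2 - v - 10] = -4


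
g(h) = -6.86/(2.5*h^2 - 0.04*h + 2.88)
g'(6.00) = 0.02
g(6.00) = -0.07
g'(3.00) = 0.16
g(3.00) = -0.27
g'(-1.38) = -0.80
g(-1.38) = -0.89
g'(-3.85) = -0.08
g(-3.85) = -0.17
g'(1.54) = 0.69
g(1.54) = -0.78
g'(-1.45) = -0.74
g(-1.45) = -0.84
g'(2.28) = 0.31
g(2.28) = -0.43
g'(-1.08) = -1.09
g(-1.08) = -1.17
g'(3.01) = 0.16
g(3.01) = -0.27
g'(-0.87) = -1.30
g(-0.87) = -1.43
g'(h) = -6.86*(0.04 - 5.0*h)/(2.5*h^2 - 0.04*h + 2.88)^2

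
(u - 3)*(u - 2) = u^2 - 5*u + 6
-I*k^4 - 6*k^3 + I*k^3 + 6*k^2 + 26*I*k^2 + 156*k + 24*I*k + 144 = (k - 6)*(k + 4)*(k - 6*I)*(-I*k - I)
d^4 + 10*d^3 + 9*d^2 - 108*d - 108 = (d - 3)*(d + 1)*(d + 6)^2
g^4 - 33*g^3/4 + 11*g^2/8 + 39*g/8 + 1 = (g - 8)*(g - 1)*(g + 1/4)*(g + 1/2)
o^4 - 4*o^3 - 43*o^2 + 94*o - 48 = (o - 8)*(o - 1)^2*(o + 6)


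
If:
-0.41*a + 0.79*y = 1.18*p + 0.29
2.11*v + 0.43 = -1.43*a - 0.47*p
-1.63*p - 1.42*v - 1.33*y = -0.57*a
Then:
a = 1.11096267942816*y - 0.30784105006429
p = 0.283479069012251*y - 0.138800991079357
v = 0.0357578992413424 - 0.816071940292901*y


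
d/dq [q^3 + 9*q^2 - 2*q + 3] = 3*q^2 + 18*q - 2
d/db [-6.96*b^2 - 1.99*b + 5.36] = -13.92*b - 1.99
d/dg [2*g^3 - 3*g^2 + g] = 6*g^2 - 6*g + 1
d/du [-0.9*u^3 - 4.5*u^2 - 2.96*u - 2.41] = -2.7*u^2 - 9.0*u - 2.96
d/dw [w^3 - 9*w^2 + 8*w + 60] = 3*w^2 - 18*w + 8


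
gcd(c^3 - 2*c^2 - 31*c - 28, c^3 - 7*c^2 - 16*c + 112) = c^2 - 3*c - 28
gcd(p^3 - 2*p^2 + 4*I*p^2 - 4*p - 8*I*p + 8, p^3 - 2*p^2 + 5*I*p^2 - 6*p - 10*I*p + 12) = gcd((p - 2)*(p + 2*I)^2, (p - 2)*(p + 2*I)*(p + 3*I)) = p^2 + p*(-2 + 2*I) - 4*I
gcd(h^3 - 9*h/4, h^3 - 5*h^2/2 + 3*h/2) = h^2 - 3*h/2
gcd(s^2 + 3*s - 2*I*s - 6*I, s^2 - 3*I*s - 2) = s - 2*I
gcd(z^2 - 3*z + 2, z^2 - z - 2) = z - 2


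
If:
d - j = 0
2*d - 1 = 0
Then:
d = 1/2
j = 1/2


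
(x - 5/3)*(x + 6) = x^2 + 13*x/3 - 10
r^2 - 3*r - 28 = (r - 7)*(r + 4)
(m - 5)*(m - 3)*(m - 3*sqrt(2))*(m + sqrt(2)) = m^4 - 8*m^3 - 2*sqrt(2)*m^3 + 9*m^2 + 16*sqrt(2)*m^2 - 30*sqrt(2)*m + 48*m - 90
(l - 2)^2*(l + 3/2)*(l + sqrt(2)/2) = l^4 - 5*l^3/2 + sqrt(2)*l^3/2 - 2*l^2 - 5*sqrt(2)*l^2/4 - sqrt(2)*l + 6*l + 3*sqrt(2)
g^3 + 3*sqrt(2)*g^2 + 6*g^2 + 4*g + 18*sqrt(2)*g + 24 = (g + 6)*(g + sqrt(2))*(g + 2*sqrt(2))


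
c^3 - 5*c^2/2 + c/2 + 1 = (c - 2)*(c - 1)*(c + 1/2)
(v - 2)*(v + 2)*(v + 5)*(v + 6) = v^4 + 11*v^3 + 26*v^2 - 44*v - 120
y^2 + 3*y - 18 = (y - 3)*(y + 6)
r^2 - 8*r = r*(r - 8)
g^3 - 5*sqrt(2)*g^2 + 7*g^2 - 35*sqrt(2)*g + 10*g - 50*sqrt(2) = (g + 2)*(g + 5)*(g - 5*sqrt(2))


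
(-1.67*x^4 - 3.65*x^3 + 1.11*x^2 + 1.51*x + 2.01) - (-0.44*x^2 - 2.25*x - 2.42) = -1.67*x^4 - 3.65*x^3 + 1.55*x^2 + 3.76*x + 4.43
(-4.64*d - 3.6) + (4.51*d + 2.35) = -0.13*d - 1.25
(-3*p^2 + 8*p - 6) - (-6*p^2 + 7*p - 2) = 3*p^2 + p - 4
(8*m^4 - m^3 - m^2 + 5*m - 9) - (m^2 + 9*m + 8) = 8*m^4 - m^3 - 2*m^2 - 4*m - 17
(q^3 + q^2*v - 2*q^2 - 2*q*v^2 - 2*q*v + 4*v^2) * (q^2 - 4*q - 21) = q^5 + q^4*v - 6*q^4 - 2*q^3*v^2 - 6*q^3*v - 13*q^3 + 12*q^2*v^2 - 13*q^2*v + 42*q^2 + 26*q*v^2 + 42*q*v - 84*v^2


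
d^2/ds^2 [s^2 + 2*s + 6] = 2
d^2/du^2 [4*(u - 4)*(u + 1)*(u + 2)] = 24*u - 8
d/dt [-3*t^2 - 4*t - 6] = -6*t - 4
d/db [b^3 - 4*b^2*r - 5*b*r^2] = 3*b^2 - 8*b*r - 5*r^2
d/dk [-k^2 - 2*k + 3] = -2*k - 2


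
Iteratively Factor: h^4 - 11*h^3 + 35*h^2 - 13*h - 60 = (h - 5)*(h^3 - 6*h^2 + 5*h + 12) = (h - 5)*(h + 1)*(h^2 - 7*h + 12) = (h - 5)*(h - 4)*(h + 1)*(h - 3)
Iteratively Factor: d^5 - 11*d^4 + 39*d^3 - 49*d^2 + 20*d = (d - 1)*(d^4 - 10*d^3 + 29*d^2 - 20*d) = (d - 4)*(d - 1)*(d^3 - 6*d^2 + 5*d) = (d - 4)*(d - 1)^2*(d^2 - 5*d) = d*(d - 4)*(d - 1)^2*(d - 5)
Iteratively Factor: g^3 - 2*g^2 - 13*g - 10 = (g + 2)*(g^2 - 4*g - 5) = (g + 1)*(g + 2)*(g - 5)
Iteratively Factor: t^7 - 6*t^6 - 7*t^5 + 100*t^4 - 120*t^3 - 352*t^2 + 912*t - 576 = (t - 2)*(t^6 - 4*t^5 - 15*t^4 + 70*t^3 + 20*t^2 - 312*t + 288) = (t - 2)^2*(t^5 - 2*t^4 - 19*t^3 + 32*t^2 + 84*t - 144) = (t - 2)^3*(t^4 - 19*t^2 - 6*t + 72) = (t - 2)^3*(t + 3)*(t^3 - 3*t^2 - 10*t + 24) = (t - 4)*(t - 2)^3*(t + 3)*(t^2 + t - 6) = (t - 4)*(t - 2)^4*(t + 3)*(t + 3)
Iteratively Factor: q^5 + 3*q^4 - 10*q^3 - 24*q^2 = (q - 3)*(q^4 + 6*q^3 + 8*q^2) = q*(q - 3)*(q^3 + 6*q^2 + 8*q) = q*(q - 3)*(q + 4)*(q^2 + 2*q) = q^2*(q - 3)*(q + 4)*(q + 2)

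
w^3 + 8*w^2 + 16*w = w*(w + 4)^2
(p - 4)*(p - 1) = p^2 - 5*p + 4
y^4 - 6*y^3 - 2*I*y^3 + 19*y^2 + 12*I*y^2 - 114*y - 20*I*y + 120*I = (y - 6)*(y - 5*I)*(y - I)*(y + 4*I)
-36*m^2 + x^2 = (-6*m + x)*(6*m + x)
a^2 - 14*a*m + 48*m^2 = (a - 8*m)*(a - 6*m)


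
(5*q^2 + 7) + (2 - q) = 5*q^2 - q + 9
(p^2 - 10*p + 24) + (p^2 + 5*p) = 2*p^2 - 5*p + 24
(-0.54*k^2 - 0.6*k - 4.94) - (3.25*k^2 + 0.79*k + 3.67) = -3.79*k^2 - 1.39*k - 8.61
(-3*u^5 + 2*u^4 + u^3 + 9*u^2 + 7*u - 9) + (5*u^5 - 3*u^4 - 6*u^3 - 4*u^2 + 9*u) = 2*u^5 - u^4 - 5*u^3 + 5*u^2 + 16*u - 9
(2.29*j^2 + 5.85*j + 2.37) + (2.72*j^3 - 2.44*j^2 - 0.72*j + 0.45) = 2.72*j^3 - 0.15*j^2 + 5.13*j + 2.82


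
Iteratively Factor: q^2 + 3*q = (q + 3)*(q)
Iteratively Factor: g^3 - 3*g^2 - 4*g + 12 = (g - 2)*(g^2 - g - 6) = (g - 2)*(g + 2)*(g - 3)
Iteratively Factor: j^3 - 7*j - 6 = (j - 3)*(j^2 + 3*j + 2) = (j - 3)*(j + 1)*(j + 2)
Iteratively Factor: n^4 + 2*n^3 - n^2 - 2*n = (n - 1)*(n^3 + 3*n^2 + 2*n) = (n - 1)*(n + 2)*(n^2 + n) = n*(n - 1)*(n + 2)*(n + 1)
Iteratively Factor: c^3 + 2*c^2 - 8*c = (c)*(c^2 + 2*c - 8) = c*(c - 2)*(c + 4)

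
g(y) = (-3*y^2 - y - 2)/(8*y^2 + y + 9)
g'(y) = (-16*y - 1)*(-3*y^2 - y - 2)/(8*y^2 + y + 9)^2 + (-6*y - 1)/(8*y^2 + y + 9)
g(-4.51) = -0.35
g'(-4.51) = 0.01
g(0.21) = -0.24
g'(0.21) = -0.12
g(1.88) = -0.37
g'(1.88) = -0.02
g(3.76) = -0.38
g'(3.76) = -0.00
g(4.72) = -0.38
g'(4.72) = 0.00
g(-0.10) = -0.21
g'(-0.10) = -0.06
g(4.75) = -0.38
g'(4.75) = 0.00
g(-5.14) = -0.35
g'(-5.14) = 0.01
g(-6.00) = -0.36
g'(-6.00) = 0.00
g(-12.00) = -0.37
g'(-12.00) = 0.00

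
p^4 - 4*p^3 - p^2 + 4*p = p*(p - 4)*(p - 1)*(p + 1)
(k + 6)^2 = k^2 + 12*k + 36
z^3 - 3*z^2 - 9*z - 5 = (z - 5)*(z + 1)^2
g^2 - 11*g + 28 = (g - 7)*(g - 4)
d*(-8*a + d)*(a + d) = -8*a^2*d - 7*a*d^2 + d^3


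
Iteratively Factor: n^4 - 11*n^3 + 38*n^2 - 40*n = (n - 5)*(n^3 - 6*n^2 + 8*n) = n*(n - 5)*(n^2 - 6*n + 8) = n*(n - 5)*(n - 4)*(n - 2)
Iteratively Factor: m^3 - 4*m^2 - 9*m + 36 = (m - 4)*(m^2 - 9) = (m - 4)*(m - 3)*(m + 3)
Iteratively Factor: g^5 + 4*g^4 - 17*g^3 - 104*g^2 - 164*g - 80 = (g - 5)*(g^4 + 9*g^3 + 28*g^2 + 36*g + 16) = (g - 5)*(g + 2)*(g^3 + 7*g^2 + 14*g + 8) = (g - 5)*(g + 1)*(g + 2)*(g^2 + 6*g + 8) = (g - 5)*(g + 1)*(g + 2)*(g + 4)*(g + 2)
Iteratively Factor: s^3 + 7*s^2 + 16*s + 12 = (s + 3)*(s^2 + 4*s + 4) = (s + 2)*(s + 3)*(s + 2)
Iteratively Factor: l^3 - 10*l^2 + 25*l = (l - 5)*(l^2 - 5*l) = (l - 5)^2*(l)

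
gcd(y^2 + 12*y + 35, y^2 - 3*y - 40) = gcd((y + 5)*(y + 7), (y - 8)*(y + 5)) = y + 5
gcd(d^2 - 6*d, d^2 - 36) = d - 6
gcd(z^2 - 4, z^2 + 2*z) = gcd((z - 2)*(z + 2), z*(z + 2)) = z + 2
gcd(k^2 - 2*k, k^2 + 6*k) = k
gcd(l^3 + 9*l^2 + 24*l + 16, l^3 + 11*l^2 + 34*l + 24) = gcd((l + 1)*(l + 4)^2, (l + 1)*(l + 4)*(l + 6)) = l^2 + 5*l + 4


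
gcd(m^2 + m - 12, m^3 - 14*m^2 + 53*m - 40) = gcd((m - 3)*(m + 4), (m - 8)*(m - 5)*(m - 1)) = 1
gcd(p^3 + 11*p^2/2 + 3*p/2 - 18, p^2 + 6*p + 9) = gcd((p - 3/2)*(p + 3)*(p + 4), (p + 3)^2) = p + 3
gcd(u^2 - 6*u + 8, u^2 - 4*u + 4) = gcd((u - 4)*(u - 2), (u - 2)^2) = u - 2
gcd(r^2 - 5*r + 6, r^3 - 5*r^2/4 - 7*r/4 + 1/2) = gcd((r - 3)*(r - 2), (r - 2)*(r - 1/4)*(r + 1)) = r - 2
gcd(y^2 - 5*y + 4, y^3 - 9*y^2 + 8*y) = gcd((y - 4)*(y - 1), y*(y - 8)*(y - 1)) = y - 1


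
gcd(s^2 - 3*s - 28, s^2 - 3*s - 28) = s^2 - 3*s - 28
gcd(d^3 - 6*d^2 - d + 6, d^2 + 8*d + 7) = d + 1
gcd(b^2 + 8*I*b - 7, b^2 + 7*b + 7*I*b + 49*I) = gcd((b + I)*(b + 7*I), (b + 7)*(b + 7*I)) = b + 7*I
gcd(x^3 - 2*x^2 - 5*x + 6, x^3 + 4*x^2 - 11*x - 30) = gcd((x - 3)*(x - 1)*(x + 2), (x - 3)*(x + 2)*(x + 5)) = x^2 - x - 6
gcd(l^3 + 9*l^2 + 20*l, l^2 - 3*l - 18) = 1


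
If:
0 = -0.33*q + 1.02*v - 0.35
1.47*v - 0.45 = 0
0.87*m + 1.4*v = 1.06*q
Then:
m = -0.63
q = -0.11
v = 0.31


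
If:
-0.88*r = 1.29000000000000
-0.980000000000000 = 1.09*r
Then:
No Solution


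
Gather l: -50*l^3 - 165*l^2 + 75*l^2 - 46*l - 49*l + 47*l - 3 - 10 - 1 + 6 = -50*l^3 - 90*l^2 - 48*l - 8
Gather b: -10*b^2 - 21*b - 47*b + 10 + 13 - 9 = -10*b^2 - 68*b + 14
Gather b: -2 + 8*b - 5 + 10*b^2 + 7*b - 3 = 10*b^2 + 15*b - 10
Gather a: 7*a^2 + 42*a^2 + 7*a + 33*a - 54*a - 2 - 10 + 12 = 49*a^2 - 14*a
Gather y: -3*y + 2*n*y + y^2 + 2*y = y^2 + y*(2*n - 1)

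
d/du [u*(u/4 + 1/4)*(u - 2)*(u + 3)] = u^3 + 3*u^2/2 - 5*u/2 - 3/2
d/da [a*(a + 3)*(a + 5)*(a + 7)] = 4*a^3 + 45*a^2 + 142*a + 105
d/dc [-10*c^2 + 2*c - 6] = 2 - 20*c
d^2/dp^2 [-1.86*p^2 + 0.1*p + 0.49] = -3.72000000000000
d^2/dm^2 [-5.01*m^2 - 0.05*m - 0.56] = -10.0200000000000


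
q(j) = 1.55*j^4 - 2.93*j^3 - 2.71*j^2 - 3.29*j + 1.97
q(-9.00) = 12117.59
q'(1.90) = -2.79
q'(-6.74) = -2264.40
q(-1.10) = 8.48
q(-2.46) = 94.05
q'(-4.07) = -544.83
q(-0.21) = 2.57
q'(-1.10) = -16.22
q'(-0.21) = -2.60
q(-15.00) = 87799.07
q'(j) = 6.2*j^3 - 8.79*j^2 - 5.42*j - 3.29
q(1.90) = -13.96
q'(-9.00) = -5186.30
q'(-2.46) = -135.45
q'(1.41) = -11.03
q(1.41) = -10.14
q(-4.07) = 593.32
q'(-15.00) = -22824.74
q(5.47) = 811.00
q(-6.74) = 3996.83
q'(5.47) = 718.80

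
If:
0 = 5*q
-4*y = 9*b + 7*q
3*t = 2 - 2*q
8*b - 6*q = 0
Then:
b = 0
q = 0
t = 2/3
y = 0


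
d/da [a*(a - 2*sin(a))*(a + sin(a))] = -a^2*cos(a) + 3*a^2 - 2*a*sin(a) - 2*a*sin(2*a) + cos(2*a) - 1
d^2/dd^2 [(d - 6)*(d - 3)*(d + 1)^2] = 12*d^2 - 42*d + 2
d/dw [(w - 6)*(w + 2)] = 2*w - 4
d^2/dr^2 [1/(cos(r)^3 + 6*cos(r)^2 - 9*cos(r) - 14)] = 3*((-11*cos(r) + 16*cos(2*r) + 3*cos(3*r))*(cos(r)^3 + 6*cos(r)^2 - 9*cos(r) - 14)/4 + 6*(cos(r)^2 + 4*cos(r) - 3)^2*sin(r)^2)/(cos(r)^3 + 6*cos(r)^2 - 9*cos(r) - 14)^3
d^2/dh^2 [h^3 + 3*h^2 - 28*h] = 6*h + 6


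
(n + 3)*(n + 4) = n^2 + 7*n + 12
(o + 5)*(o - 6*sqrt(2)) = o^2 - 6*sqrt(2)*o + 5*o - 30*sqrt(2)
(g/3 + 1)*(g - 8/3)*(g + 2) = g^3/3 + 7*g^2/9 - 22*g/9 - 16/3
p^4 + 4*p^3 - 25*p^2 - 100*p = p*(p - 5)*(p + 4)*(p + 5)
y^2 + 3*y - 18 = (y - 3)*(y + 6)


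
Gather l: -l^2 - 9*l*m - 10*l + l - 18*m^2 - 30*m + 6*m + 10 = -l^2 + l*(-9*m - 9) - 18*m^2 - 24*m + 10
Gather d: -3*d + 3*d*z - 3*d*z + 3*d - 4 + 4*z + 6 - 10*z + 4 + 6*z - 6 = 0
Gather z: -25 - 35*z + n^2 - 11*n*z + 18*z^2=n^2 + 18*z^2 + z*(-11*n - 35) - 25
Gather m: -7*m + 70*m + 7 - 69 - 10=63*m - 72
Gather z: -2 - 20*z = -20*z - 2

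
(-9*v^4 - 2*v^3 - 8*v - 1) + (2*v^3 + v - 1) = -9*v^4 - 7*v - 2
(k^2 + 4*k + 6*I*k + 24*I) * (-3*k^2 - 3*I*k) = -3*k^4 - 12*k^3 - 21*I*k^3 + 18*k^2 - 84*I*k^2 + 72*k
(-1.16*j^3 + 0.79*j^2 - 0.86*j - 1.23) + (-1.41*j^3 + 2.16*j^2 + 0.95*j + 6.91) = -2.57*j^3 + 2.95*j^2 + 0.09*j + 5.68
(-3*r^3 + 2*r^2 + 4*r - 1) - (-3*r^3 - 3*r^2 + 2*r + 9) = 5*r^2 + 2*r - 10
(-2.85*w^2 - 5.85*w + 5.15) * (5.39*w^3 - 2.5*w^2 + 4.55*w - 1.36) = -15.3615*w^5 - 24.4065*w^4 + 29.416*w^3 - 35.6165*w^2 + 31.3885*w - 7.004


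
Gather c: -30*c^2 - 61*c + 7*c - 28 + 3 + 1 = -30*c^2 - 54*c - 24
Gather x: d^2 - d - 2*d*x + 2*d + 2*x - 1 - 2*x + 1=d^2 - 2*d*x + d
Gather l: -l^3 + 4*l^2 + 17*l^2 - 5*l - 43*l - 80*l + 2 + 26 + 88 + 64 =-l^3 + 21*l^2 - 128*l + 180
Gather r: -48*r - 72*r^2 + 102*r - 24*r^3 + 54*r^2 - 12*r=-24*r^3 - 18*r^2 + 42*r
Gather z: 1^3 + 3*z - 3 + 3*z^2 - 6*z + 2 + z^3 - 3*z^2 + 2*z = z^3 - z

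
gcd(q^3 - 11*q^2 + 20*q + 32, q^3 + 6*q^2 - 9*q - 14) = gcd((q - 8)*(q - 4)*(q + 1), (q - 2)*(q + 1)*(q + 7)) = q + 1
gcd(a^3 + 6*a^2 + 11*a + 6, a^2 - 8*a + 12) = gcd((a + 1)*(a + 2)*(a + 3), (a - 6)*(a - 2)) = 1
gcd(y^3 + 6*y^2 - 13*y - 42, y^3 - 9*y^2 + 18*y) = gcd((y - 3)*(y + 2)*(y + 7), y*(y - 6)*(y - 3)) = y - 3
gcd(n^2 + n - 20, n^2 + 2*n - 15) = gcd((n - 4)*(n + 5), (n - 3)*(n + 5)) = n + 5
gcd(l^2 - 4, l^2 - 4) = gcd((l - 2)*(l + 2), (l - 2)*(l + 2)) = l^2 - 4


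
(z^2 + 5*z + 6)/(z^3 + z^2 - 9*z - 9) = (z + 2)/(z^2 - 2*z - 3)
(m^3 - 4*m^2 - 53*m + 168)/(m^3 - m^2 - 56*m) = (m - 3)/m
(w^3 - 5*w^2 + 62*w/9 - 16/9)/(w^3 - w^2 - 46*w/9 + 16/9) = (w - 2)/(w + 2)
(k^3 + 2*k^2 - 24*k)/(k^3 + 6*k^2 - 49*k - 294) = k*(k - 4)/(k^2 - 49)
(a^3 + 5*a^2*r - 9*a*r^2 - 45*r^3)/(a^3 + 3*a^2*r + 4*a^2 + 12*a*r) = (a^2 + 2*a*r - 15*r^2)/(a*(a + 4))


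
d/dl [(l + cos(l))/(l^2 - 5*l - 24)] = ((5 - 2*l)*(l + cos(l)) + (sin(l) - 1)*(-l^2 + 5*l + 24))/(-l^2 + 5*l + 24)^2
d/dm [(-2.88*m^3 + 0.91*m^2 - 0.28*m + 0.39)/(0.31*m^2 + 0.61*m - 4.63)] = (-0.8928*m^4 - 3.5136*m^3 + 40.6451*m^2 - 8.6684*m + 1.0585)/(0.0961*m^4 + 0.3782*m^3 - 2.4985*m^2 - 5.6486*m + 21.4369)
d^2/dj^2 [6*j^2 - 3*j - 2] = 12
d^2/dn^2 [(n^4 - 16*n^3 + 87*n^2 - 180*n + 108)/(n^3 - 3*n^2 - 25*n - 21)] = 2*(73*n^6 - 1452*n^5 + 8841*n^4 - 7240*n^3 - 66861*n^2 + 43956*n + 193563)/(n^9 - 9*n^8 - 48*n^7 + 360*n^6 + 1578*n^5 - 3042*n^4 - 23752*n^3 - 43344*n^2 - 33075*n - 9261)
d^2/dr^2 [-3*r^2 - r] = -6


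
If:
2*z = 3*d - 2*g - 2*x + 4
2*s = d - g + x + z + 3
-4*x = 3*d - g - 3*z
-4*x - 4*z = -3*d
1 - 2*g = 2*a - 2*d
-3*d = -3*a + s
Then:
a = -43/22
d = -20/11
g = 7/11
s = -9/22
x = 2/7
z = -127/77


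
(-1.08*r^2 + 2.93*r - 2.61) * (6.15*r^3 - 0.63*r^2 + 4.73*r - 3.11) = -6.642*r^5 + 18.6999*r^4 - 23.0058*r^3 + 18.862*r^2 - 21.4576*r + 8.1171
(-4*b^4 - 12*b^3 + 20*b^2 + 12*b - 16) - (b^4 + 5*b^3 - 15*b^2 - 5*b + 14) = -5*b^4 - 17*b^3 + 35*b^2 + 17*b - 30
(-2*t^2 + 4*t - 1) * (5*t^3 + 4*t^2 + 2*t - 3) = -10*t^5 + 12*t^4 + 7*t^3 + 10*t^2 - 14*t + 3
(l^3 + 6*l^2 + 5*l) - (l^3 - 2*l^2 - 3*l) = 8*l^2 + 8*l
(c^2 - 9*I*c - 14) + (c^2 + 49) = 2*c^2 - 9*I*c + 35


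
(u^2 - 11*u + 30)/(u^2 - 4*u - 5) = (u - 6)/(u + 1)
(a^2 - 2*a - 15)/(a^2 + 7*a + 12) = (a - 5)/(a + 4)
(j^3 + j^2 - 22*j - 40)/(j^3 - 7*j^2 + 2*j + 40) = (j + 4)/(j - 4)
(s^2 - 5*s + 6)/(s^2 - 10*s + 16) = (s - 3)/(s - 8)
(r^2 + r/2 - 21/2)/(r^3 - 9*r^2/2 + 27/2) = (2*r + 7)/(2*r^2 - 3*r - 9)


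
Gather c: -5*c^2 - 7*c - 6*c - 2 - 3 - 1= -5*c^2 - 13*c - 6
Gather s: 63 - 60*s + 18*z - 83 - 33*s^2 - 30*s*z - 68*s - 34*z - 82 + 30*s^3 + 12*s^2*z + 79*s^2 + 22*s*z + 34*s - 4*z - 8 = 30*s^3 + s^2*(12*z + 46) + s*(-8*z - 94) - 20*z - 110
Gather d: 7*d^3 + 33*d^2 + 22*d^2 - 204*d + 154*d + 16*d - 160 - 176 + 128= 7*d^3 + 55*d^2 - 34*d - 208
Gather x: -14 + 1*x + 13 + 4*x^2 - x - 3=4*x^2 - 4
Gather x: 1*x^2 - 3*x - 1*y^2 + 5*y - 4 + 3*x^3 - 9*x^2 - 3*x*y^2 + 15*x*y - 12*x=3*x^3 - 8*x^2 + x*(-3*y^2 + 15*y - 15) - y^2 + 5*y - 4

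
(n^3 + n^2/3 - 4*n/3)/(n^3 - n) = (n + 4/3)/(n + 1)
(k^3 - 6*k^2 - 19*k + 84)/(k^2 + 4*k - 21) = (k^2 - 3*k - 28)/(k + 7)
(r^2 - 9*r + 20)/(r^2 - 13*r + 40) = (r - 4)/(r - 8)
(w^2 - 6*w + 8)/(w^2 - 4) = (w - 4)/(w + 2)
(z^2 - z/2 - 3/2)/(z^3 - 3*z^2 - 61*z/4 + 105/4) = 2*(z + 1)/(2*z^2 - 3*z - 35)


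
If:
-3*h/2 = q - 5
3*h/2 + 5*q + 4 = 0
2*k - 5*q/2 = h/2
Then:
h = 29/6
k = -77/48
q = -9/4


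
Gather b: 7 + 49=56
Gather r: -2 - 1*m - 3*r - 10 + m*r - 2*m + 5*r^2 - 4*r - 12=-3*m + 5*r^2 + r*(m - 7) - 24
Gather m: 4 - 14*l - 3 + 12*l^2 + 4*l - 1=12*l^2 - 10*l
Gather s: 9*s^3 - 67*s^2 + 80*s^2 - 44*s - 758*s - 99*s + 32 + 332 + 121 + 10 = 9*s^3 + 13*s^2 - 901*s + 495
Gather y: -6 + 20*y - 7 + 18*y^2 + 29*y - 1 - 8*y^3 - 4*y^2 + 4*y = -8*y^3 + 14*y^2 + 53*y - 14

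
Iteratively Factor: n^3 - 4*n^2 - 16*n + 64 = (n + 4)*(n^2 - 8*n + 16) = (n - 4)*(n + 4)*(n - 4)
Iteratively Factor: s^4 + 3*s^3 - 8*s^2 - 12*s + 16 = (s + 2)*(s^3 + s^2 - 10*s + 8) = (s - 1)*(s + 2)*(s^2 + 2*s - 8) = (s - 2)*(s - 1)*(s + 2)*(s + 4)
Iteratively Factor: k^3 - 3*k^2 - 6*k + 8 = (k + 2)*(k^2 - 5*k + 4) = (k - 4)*(k + 2)*(k - 1)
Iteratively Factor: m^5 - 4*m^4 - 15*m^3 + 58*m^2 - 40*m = (m)*(m^4 - 4*m^3 - 15*m^2 + 58*m - 40) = m*(m - 5)*(m^3 + m^2 - 10*m + 8) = m*(m - 5)*(m + 4)*(m^2 - 3*m + 2) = m*(m - 5)*(m - 2)*(m + 4)*(m - 1)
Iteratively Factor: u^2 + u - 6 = (u - 2)*(u + 3)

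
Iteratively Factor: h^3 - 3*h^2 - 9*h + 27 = (h - 3)*(h^2 - 9) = (h - 3)^2*(h + 3)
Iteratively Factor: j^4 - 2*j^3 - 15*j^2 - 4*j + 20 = (j - 5)*(j^3 + 3*j^2 - 4) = (j - 5)*(j + 2)*(j^2 + j - 2) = (j - 5)*(j - 1)*(j + 2)*(j + 2)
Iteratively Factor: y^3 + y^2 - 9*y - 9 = (y - 3)*(y^2 + 4*y + 3) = (y - 3)*(y + 3)*(y + 1)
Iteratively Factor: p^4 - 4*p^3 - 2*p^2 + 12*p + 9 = (p + 1)*(p^3 - 5*p^2 + 3*p + 9) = (p - 3)*(p + 1)*(p^2 - 2*p - 3) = (p - 3)*(p + 1)^2*(p - 3)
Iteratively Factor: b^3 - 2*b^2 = (b)*(b^2 - 2*b) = b*(b - 2)*(b)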